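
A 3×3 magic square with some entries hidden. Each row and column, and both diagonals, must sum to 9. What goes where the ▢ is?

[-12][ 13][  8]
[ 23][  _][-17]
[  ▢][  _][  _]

Row 2 must total 9; the given cells sum to 6, so (2,2) = 3.
Column 1 must total 9; the given cells sum to 11, so (3,1) = -2.

-2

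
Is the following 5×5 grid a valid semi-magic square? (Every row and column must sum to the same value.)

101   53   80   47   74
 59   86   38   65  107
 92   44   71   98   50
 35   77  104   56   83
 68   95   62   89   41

Yes

Row 1: 101 + 53 + 80 + 47 + 74 = 355.
Row 2: 59 + 86 + 38 + 65 + 107 = 355.
Row 3: 92 + 44 + 71 + 98 + 50 = 355.
Row 4: 35 + 77 + 104 + 56 + 83 = 355.
Row 5: 68 + 95 + 62 + 89 + 41 = 355.
Column 1: 101 + 59 + 92 + 35 + 68 = 355.
Column 2: 53 + 86 + 44 + 77 + 95 = 355.
Column 3: 80 + 38 + 71 + 104 + 62 = 355.
Column 4: 47 + 65 + 98 + 56 + 89 = 355.
Column 5: 74 + 107 + 50 + 83 + 41 = 355.
All lines sum to 355.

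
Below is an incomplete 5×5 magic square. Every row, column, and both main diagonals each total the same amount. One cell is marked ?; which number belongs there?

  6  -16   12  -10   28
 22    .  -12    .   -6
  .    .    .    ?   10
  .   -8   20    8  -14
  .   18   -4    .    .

Row 1 is complete and sums to 20; that is the magic constant.
Using row 4: -8 + 20 + 8 + (-14) + ? → (4,1) = 20 − 6 = 14.
The remaining cell in column 3 is (3,3) = 20 − 16 = 4.
Column 5 needs 20; the known cells sum to 18, so (5,5) = 2.
Main diagonal needs 20; the known cells sum to 20, so (2,2) = 0.
Using row 2: 22 + 0 + (-12) + (-6) + ? → (2,4) = 20 − 4 = 16.
The remaining cell in column 2 is (3,2) = 20 − (-6) = 26.
Anti-diagonal needs 20; the known cells sum to 40, so (5,1) = -20.
The remaining cell in row 5 is (5,4) = 20 − (-4) = 24.
Using column 1: 6 + 22 + 14 + (-20) + ? → (3,1) = 20 − 22 = -2.
Using column 4: -10 + 16 + 8 + 24 + ? → (3,4) = 20 − 38 = -18.

-18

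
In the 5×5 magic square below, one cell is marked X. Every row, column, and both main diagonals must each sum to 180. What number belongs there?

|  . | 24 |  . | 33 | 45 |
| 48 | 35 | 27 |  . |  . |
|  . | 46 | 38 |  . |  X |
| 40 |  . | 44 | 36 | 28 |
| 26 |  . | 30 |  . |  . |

42

Row 4 must total 180; the given cells sum to 148, so (4,2) = 32.
The remaining cell in column 2 is (5,2) = 180 − 137 = 43.
Using column 3: 27 + 38 + 44 + 30 + ? → (1,3) = 180 − 139 = 41.
Anti-diagonal: 45 + 38 + 32 + 26 + ? = 180, so (2,4) = 39.
Row 1 needs 180; the known cells sum to 143, so (1,1) = 37.
Row 2 needs 180; the known cells sum to 149, so (2,5) = 31.
Using column 1: 37 + 48 + 40 + 26 + ? → (3,1) = 180 − 151 = 29.
Main diagonal needs 180; the known cells sum to 146, so (5,5) = 34.
Row 5 must total 180; the given cells sum to 133, so (5,4) = 47.
Column 4 needs 180; the known cells sum to 155, so (3,4) = 25.
From column 5, 180 − (45 + 31 + 28 + 34) gives (3,5) = 42.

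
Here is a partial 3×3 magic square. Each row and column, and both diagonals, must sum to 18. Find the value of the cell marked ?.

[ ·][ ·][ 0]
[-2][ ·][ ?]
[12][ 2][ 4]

From column 1, 18 − (-2 + 12) gives (1,1) = 8.
From column 3, 18 − (0 + 4) gives (2,3) = 14.

14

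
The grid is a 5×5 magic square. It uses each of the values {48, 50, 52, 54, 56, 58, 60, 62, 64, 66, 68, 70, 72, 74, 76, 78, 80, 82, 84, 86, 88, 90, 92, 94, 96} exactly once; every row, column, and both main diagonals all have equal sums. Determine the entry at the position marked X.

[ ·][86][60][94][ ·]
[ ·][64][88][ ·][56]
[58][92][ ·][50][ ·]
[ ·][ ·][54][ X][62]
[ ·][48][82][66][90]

78

The 25 entries sum to 1800, so each line sums to 1800/5 = 360.
The remaining cell in row 5 is (5,1) = 360 − 286 = 74.
Using column 2: 86 + 64 + 92 + 48 + ? → (4,2) = 360 − 290 = 70.
Column 3: 60 + 88 + 54 + 82 + ? = 360, so (3,3) = 76.
Row 3 needs 360; the known cells sum to 276, so (3,5) = 84.
Using column 5: 56 + 84 + 62 + 90 + ? → (1,5) = 360 − 292 = 68.
The remaining cell in anti-diagonal is (2,4) = 360 − 288 = 72.
The remaining cell in row 1 is (1,1) = 360 − 308 = 52.
Using row 2: 64 + 88 + 72 + 56 + ? → (2,1) = 360 − 280 = 80.
Using column 1: 52 + 80 + 58 + 74 + ? → (4,1) = 360 − 264 = 96.
The remaining cell in column 4 is (4,4) = 360 − 282 = 78.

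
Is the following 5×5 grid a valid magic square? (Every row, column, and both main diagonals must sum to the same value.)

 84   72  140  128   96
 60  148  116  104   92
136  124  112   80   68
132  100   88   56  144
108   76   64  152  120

Row 1: 84 + 72 + 140 + 128 + 96 = 520.
Row 2: 60 + 148 + 116 + 104 + 92 = 520.
Row 3: 136 + 124 + 112 + 80 + 68 = 520.
Row 4: 132 + 100 + 88 + 56 + 144 = 520.
Row 5: 108 + 76 + 64 + 152 + 120 = 520.
Column 1: 84 + 60 + 136 + 132 + 108 = 520.
Column 2: 72 + 148 + 124 + 100 + 76 = 520.
Column 3: 140 + 116 + 112 + 88 + 64 = 520.
Column 4: 128 + 104 + 80 + 56 + 152 = 520.
Column 5: 96 + 92 + 68 + 144 + 120 = 520.
Main diagonal: 84 + 148 + 112 + 56 + 120 = 520.
Anti-diagonal: 96 + 104 + 112 + 100 + 108 = 520.
All lines sum to 520.

Yes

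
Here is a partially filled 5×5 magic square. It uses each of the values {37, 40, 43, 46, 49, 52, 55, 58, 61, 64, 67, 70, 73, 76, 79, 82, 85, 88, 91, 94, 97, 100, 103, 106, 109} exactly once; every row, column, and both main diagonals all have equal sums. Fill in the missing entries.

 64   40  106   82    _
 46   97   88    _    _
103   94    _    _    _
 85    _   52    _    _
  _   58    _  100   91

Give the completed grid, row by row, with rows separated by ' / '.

64 40 106 82 73 / 46 97 88 79 55 / 103 94 70 61 37 / 85 76 52 43 109 / 67 58 49 100 91

The 25 entries sum to 1825, so each line sums to 1825/5 = 365.
Row 1: 64 + 40 + 106 + 82 + ? = 365, so (1,5) = 73.
Column 1 needs 365; the known cells sum to 298, so (5,1) = 67.
Column 2 needs 365; the known cells sum to 289, so (4,2) = 76.
The remaining cell in row 5 is (5,3) = 365 − 316 = 49.
Column 3 needs 365; the known cells sum to 295, so (3,3) = 70.
Main diagonal must total 365; the given cells sum to 322, so (4,4) = 43.
Anti-diagonal: 73 + 70 + 76 + 67 + ? = 365, so (2,4) = 79.
Using row 2: 46 + 97 + 88 + 79 + ? → (2,5) = 365 − 310 = 55.
Row 4: 85 + 76 + 52 + 43 + ? = 365, so (4,5) = 109.
Column 4: 82 + 79 + 43 + 100 + ? = 365, so (3,4) = 61.
The remaining cell in column 5 is (3,5) = 365 − 328 = 37.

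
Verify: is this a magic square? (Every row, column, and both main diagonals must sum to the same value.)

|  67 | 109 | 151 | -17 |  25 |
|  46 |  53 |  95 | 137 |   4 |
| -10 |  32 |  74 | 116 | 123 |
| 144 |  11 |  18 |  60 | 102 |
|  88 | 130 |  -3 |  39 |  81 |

Yes

Row 1: 67 + 109 + 151 + (-17) + 25 = 335.
Row 2: 46 + 53 + 95 + 137 + 4 = 335.
Row 3: -10 + 32 + 74 + 116 + 123 = 335.
Row 4: 144 + 11 + 18 + 60 + 102 = 335.
Row 5: 88 + 130 + (-3) + 39 + 81 = 335.
Column 1: 67 + 46 + (-10) + 144 + 88 = 335.
Column 2: 109 + 53 + 32 + 11 + 130 = 335.
Column 3: 151 + 95 + 74 + 18 + (-3) = 335.
Column 4: -17 + 137 + 116 + 60 + 39 = 335.
Column 5: 25 + 4 + 123 + 102 + 81 = 335.
Main diagonal: 67 + 53 + 74 + 60 + 81 = 335.
Anti-diagonal: 25 + 137 + 74 + 11 + 88 = 335.
All lines sum to 335.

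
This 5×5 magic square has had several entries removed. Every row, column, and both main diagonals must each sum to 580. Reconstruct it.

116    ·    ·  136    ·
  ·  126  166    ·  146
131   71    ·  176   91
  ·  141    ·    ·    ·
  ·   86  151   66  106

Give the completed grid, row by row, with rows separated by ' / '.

116 156 96 136 76 / 61 126 166 81 146 / 131 71 111 176 91 / 101 141 56 121 161 / 171 86 151 66 106

Row 3 needs 580; the known cells sum to 469, so (3,3) = 111.
From row 5, 580 − (86 + 151 + 66 + 106) gives (5,1) = 171.
The remaining cell in column 2 is (1,2) = 580 − 424 = 156.
Main diagonal: 116 + 126 + 111 + 106 + ? = 580, so (4,4) = 121.
Column 4 must total 580; the given cells sum to 499, so (2,4) = 81.
Anti-diagonal: 81 + 111 + 141 + 171 + ? = 580, so (1,5) = 76.
Row 1 must total 580; the given cells sum to 484, so (1,3) = 96.
From row 2, 580 − (126 + 166 + 81 + 146) gives (2,1) = 61.
Using column 1: 116 + 61 + 131 + 171 + ? → (4,1) = 580 − 479 = 101.
Using column 3: 96 + 166 + 111 + 151 + ? → (4,3) = 580 − 524 = 56.
Using column 5: 76 + 146 + 91 + 106 + ? → (4,5) = 580 − 419 = 161.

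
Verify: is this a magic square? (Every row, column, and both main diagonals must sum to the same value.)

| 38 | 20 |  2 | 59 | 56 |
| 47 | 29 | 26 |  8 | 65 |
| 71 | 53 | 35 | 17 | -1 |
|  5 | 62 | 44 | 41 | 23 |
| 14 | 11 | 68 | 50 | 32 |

Row 1: 38 + 20 + 2 + 59 + 56 = 175.
Row 2: 47 + 29 + 26 + 8 + 65 = 175.
Row 3: 71 + 53 + 35 + 17 + (-1) = 175.
Row 4: 5 + 62 + 44 + 41 + 23 = 175.
Row 5: 14 + 11 + 68 + 50 + 32 = 175.
Column 1: 38 + 47 + 71 + 5 + 14 = 175.
Column 2: 20 + 29 + 53 + 62 + 11 = 175.
Column 3: 2 + 26 + 35 + 44 + 68 = 175.
Column 4: 59 + 8 + 17 + 41 + 50 = 175.
Column 5: 56 + 65 + (-1) + 23 + 32 = 175.
Main diagonal: 38 + 29 + 35 + 41 + 32 = 175.
Anti-diagonal: 56 + 8 + 35 + 62 + 14 = 175.
All lines sum to 175.

Yes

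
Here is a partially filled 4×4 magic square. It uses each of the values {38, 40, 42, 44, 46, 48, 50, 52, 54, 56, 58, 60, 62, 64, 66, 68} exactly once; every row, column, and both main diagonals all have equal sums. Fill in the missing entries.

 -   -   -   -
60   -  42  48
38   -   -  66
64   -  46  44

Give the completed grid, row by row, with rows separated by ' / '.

50 40 68 54 / 60 62 42 48 / 38 52 56 66 / 64 58 46 44

The 16 entries sum to 848, so each line sums to 848/4 = 212.
Row 2 needs 212; the known cells sum to 150, so (2,2) = 62.
The remaining cell in row 4 is (4,2) = 212 − 154 = 58.
The remaining cell in column 1 is (1,1) = 212 − 162 = 50.
From column 4, 212 − (48 + 66 + 44) gives (1,4) = 54.
Using main diagonal: 50 + 62 + 44 + ? → (3,3) = 212 − 156 = 56.
Using anti-diagonal: 54 + 42 + 64 + ? → (3,2) = 212 − 160 = 52.
The remaining cell in column 2 is (1,2) = 212 − 172 = 40.
Using column 3: 42 + 56 + 46 + ? → (1,3) = 212 − 144 = 68.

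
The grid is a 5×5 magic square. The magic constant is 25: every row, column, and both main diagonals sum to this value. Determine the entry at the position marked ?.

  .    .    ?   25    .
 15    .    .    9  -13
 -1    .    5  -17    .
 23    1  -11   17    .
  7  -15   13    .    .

-3

Row 4 needs 25; the known cells sum to 30, so (4,5) = -5.
Using column 1: 15 + (-1) + 23 + 7 + ? → (1,1) = 25 − 44 = -19.
Column 4: 25 + 9 + (-17) + 17 + ? = 25, so (5,4) = -9.
Using anti-diagonal: 9 + 5 + 1 + 7 + ? → (1,5) = 25 − 22 = 3.
Using row 5: 7 + (-15) + 13 + (-9) + ? → (5,5) = 25 − (-4) = 29.
Column 5 needs 25; the known cells sum to 14, so (3,5) = 11.
Main diagonal needs 25; the known cells sum to 32, so (2,2) = -7.
The remaining cell in row 2 is (2,3) = 25 − 4 = 21.
Row 3 must total 25; the given cells sum to -2, so (3,2) = 27.
Using column 2: -7 + 27 + 1 + (-15) + ? → (1,2) = 25 − 6 = 19.
Column 3 needs 25; the known cells sum to 28, so (1,3) = -3.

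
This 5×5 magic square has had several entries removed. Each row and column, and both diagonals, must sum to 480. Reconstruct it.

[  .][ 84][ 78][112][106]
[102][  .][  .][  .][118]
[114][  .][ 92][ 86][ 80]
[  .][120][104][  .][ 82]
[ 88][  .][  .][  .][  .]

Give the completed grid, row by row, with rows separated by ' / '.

Using row 1: 84 + 78 + 112 + 106 + ? → (1,1) = 480 − 380 = 100.
Row 3: 114 + 92 + 86 + 80 + ? = 480, so (3,2) = 108.
From column 1, 480 − (100 + 102 + 114 + 88) gives (4,1) = 76.
The remaining cell in column 5 is (5,5) = 480 − 386 = 94.
Using anti-diagonal: 106 + 92 + 120 + 88 + ? → (2,4) = 480 − 406 = 74.
Row 4: 76 + 120 + 104 + 82 + ? = 480, so (4,4) = 98.
Column 4: 112 + 74 + 86 + 98 + ? = 480, so (5,4) = 110.
The remaining cell in main diagonal is (2,2) = 480 − 384 = 96.
Row 2 must total 480; the given cells sum to 390, so (2,3) = 90.
Column 2 needs 480; the known cells sum to 408, so (5,2) = 72.
Using column 3: 78 + 90 + 92 + 104 + ? → (5,3) = 480 − 364 = 116.

100 84 78 112 106 / 102 96 90 74 118 / 114 108 92 86 80 / 76 120 104 98 82 / 88 72 116 110 94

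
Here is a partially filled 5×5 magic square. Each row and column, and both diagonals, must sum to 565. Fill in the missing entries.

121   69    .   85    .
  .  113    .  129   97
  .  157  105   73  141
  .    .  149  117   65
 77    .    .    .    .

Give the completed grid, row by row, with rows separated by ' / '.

121 69 137 85 153 / 145 113 81 129 97 / 89 157 105 73 141 / 133 101 149 117 65 / 77 125 93 161 109

From row 3, 565 − (157 + 105 + 73 + 141) gives (3,1) = 89.
Using column 4: 85 + 129 + 73 + 117 + ? → (5,4) = 565 − 404 = 161.
The remaining cell in main diagonal is (5,5) = 565 − 456 = 109.
Column 5 needs 565; the known cells sum to 412, so (1,5) = 153.
Anti-diagonal: 153 + 129 + 105 + 77 + ? = 565, so (4,2) = 101.
From row 1, 565 − (121 + 69 + 85 + 153) gives (1,3) = 137.
Row 4: 101 + 149 + 117 + 65 + ? = 565, so (4,1) = 133.
Column 1: 121 + 89 + 133 + 77 + ? = 565, so (2,1) = 145.
Using column 2: 69 + 113 + 157 + 101 + ? → (5,2) = 565 − 440 = 125.
Row 2: 145 + 113 + 129 + 97 + ? = 565, so (2,3) = 81.
From row 5, 565 − (77 + 125 + 161 + 109) gives (5,3) = 93.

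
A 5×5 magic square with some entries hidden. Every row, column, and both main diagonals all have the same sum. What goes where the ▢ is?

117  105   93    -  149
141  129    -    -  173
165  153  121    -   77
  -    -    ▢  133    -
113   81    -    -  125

145

Main diagonal is complete and sums to 625; that is the magic constant.
Row 1 needs 625; the known cells sum to 464, so (1,4) = 161.
Row 3: 165 + 153 + 121 + 77 + ? = 625, so (3,4) = 109.
Column 1 needs 625; the known cells sum to 536, so (4,1) = 89.
Column 2 must total 625; the given cells sum to 468, so (4,2) = 157.
From column 5, 625 − (149 + 173 + 77 + 125) gives (4,5) = 101.
Anti-diagonal: 149 + 121 + 157 + 113 + ? = 625, so (2,4) = 85.
Row 2 must total 625; the given cells sum to 528, so (2,3) = 97.
Row 4: 89 + 157 + 133 + 101 + ? = 625, so (4,3) = 145.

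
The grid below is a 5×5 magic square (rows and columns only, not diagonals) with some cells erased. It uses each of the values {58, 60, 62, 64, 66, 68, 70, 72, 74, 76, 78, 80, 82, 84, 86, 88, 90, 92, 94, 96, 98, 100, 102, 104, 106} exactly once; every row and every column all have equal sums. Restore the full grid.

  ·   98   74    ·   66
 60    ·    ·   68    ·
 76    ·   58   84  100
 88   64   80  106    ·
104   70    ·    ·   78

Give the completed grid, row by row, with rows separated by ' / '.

82 98 74 90 66 / 60 86 102 68 94 / 76 92 58 84 100 / 88 64 80 106 72 / 104 70 96 62 78

The 25 entries sum to 2050, so each line sums to 2050/5 = 410.
Using row 3: 76 + 58 + 84 + 100 + ? → (3,2) = 410 − 318 = 92.
Using row 4: 88 + 64 + 80 + 106 + ? → (4,5) = 410 − 338 = 72.
Column 1: 60 + 76 + 88 + 104 + ? = 410, so (1,1) = 82.
From column 2, 410 − (98 + 92 + 64 + 70) gives (2,2) = 86.
The remaining cell in column 5 is (2,5) = 410 − 316 = 94.
Row 1: 82 + 98 + 74 + 66 + ? = 410, so (1,4) = 90.
From row 2, 410 − (60 + 86 + 68 + 94) gives (2,3) = 102.
Column 3: 74 + 102 + 58 + 80 + ? = 410, so (5,3) = 96.
Using column 4: 90 + 68 + 84 + 106 + ? → (5,4) = 410 − 348 = 62.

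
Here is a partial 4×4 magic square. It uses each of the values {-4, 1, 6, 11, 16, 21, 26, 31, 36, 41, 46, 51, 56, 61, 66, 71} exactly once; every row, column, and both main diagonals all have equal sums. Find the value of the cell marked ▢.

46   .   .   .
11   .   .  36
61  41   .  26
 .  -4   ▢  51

The 16 entries sum to 536, so each line sums to 536/4 = 134.
Using row 3: 61 + 41 + 26 + ? → (3,3) = 134 − 128 = 6.
Column 1: 46 + 11 + 61 + ? = 134, so (4,1) = 16.
The remaining cell in column 4 is (1,4) = 134 − 113 = 21.
Main diagonal needs 134; the known cells sum to 103, so (2,2) = 31.
The remaining cell in anti-diagonal is (2,3) = 134 − 78 = 56.
Row 4 must total 134; the given cells sum to 63, so (4,3) = 71.

71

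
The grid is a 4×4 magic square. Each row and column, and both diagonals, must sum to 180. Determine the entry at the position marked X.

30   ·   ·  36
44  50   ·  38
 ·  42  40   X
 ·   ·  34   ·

46

Using row 2: 44 + 50 + 38 + ? → (2,3) = 180 − 132 = 48.
Using column 3: 48 + 40 + 34 + ? → (1,3) = 180 − 122 = 58.
Main diagonal needs 180; the known cells sum to 120, so (4,4) = 60.
The remaining cell in anti-diagonal is (4,1) = 180 − 126 = 54.
The remaining cell in row 1 is (1,2) = 180 − 124 = 56.
Using row 4: 54 + 34 + 60 + ? → (4,2) = 180 − 148 = 32.
Using column 1: 30 + 44 + 54 + ? → (3,1) = 180 − 128 = 52.
From column 4, 180 − (36 + 38 + 60) gives (3,4) = 46.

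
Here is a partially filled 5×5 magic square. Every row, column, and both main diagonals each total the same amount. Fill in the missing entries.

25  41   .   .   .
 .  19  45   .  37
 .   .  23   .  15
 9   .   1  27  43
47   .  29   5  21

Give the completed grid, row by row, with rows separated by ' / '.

25 41 17 33 -1 / 3 19 45 11 37 / 31 7 23 39 15 / 9 35 1 27 43 / 47 13 29 5 21

Main diagonal is already complete: 25 + 19 + 23 + 27 + 21 = 115, so that is the magic constant.
Row 4: 9 + 1 + 27 + 43 + ? = 115, so (4,2) = 35.
Row 5 must total 115; the given cells sum to 102, so (5,2) = 13.
Column 2: 41 + 19 + 35 + 13 + ? = 115, so (3,2) = 7.
Column 3 must total 115; the given cells sum to 98, so (1,3) = 17.
Column 5: 37 + 15 + 43 + 21 + ? = 115, so (1,5) = -1.
The remaining cell in anti-diagonal is (2,4) = 115 − 104 = 11.
Using row 1: 25 + 41 + 17 + (-1) + ? → (1,4) = 115 − 82 = 33.
Row 2 needs 115; the known cells sum to 112, so (2,1) = 3.
Column 1 needs 115; the known cells sum to 84, so (3,1) = 31.
Using column 4: 33 + 11 + 27 + 5 + ? → (3,4) = 115 − 76 = 39.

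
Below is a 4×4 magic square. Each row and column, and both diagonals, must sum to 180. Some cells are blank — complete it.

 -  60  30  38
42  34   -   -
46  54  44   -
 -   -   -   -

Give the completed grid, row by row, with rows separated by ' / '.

Row 1 must total 180; the given cells sum to 128, so (1,1) = 52.
Row 3 needs 180; the known cells sum to 144, so (3,4) = 36.
From column 1, 180 − (52 + 42 + 46) gives (4,1) = 40.
From column 2, 180 − (60 + 34 + 54) gives (4,2) = 32.
Using main diagonal: 52 + 34 + 44 + ? → (4,4) = 180 − 130 = 50.
Anti-diagonal needs 180; the known cells sum to 132, so (2,3) = 48.
From row 2, 180 − (42 + 34 + 48) gives (2,4) = 56.
Using row 4: 40 + 32 + 50 + ? → (4,3) = 180 − 122 = 58.

52 60 30 38 / 42 34 48 56 / 46 54 44 36 / 40 32 58 50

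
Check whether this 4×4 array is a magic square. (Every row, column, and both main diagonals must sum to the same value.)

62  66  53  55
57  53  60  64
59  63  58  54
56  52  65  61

No — column 2 sums to 234 but column 3 sums to 236.

Row 1: 62 + 66 + 53 + 55 = 236.
Row 2: 57 + 53 + 60 + 64 = 234.
Row 3: 59 + 63 + 58 + 54 = 234.
Row 4: 56 + 52 + 65 + 61 = 234.
Column 1: 62 + 57 + 59 + 56 = 234.
Column 2: 66 + 53 + 63 + 52 = 234.
Column 3: 53 + 60 + 58 + 65 = 236.
Column 4: 55 + 64 + 54 + 61 = 234.
Main diagonal: 62 + 53 + 58 + 61 = 234.
Anti-diagonal: 55 + 60 + 63 + 56 = 234.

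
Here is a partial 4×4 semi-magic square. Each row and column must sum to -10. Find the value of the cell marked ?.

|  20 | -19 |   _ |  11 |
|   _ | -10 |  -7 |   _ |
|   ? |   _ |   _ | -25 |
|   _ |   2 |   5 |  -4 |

-16

Row 1: 20 + (-19) + 11 + ? = -10, so (1,3) = -22.
Using row 4: 2 + 5 + (-4) + ? → (4,1) = -10 − 3 = -13.
Column 2 needs -10; the known cells sum to -27, so (3,2) = 17.
Column 3 needs -10; the known cells sum to -24, so (3,3) = 14.
Column 4: 11 + (-25) + (-4) + ? = -10, so (2,4) = 8.
Row 2 must total -10; the given cells sum to -9, so (2,1) = -1.
Using row 3: 17 + 14 + (-25) + ? → (3,1) = -10 − 6 = -16.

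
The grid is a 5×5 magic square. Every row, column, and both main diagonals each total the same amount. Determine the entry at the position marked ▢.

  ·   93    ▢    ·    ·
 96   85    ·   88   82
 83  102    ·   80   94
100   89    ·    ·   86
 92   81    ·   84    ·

Column 2 is complete and sums to 450; that is the magic constant.
From row 2, 450 − (96 + 85 + 88 + 82) gives (2,3) = 99.
Using row 3: 83 + 102 + 80 + 94 + ? → (3,3) = 450 − 359 = 91.
The remaining cell in column 1 is (1,1) = 450 − 371 = 79.
Anti-diagonal needs 450; the known cells sum to 360, so (1,5) = 90.
Column 5 must total 450; the given cells sum to 352, so (5,5) = 98.
Main diagonal: 79 + 85 + 91 + 98 + ? = 450, so (4,4) = 97.
From row 4, 450 − (100 + 89 + 97 + 86) gives (4,3) = 78.
Using row 5: 92 + 81 + 84 + 98 + ? → (5,3) = 450 − 355 = 95.
Column 3 needs 450; the known cells sum to 363, so (1,3) = 87.

87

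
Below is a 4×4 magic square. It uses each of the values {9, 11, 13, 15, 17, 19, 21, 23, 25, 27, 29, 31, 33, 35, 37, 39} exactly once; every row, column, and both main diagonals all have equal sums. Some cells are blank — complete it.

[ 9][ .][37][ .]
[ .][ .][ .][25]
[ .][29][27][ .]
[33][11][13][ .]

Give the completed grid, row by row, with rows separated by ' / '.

The 16 entries sum to 384, so each line sums to 384/4 = 96.
Row 4 needs 96; the known cells sum to 57, so (4,4) = 39.
Using column 3: 37 + 27 + 13 + ? → (2,3) = 96 − 77 = 19.
Main diagonal must total 96; the given cells sum to 75, so (2,2) = 21.
From anti-diagonal, 96 − (19 + 29 + 33) gives (1,4) = 15.
The remaining cell in row 1 is (1,2) = 96 − 61 = 35.
Row 2 must total 96; the given cells sum to 65, so (2,1) = 31.
Column 1: 9 + 31 + 33 + ? = 96, so (3,1) = 23.
Column 4: 15 + 25 + 39 + ? = 96, so (3,4) = 17.

9 35 37 15 / 31 21 19 25 / 23 29 27 17 / 33 11 13 39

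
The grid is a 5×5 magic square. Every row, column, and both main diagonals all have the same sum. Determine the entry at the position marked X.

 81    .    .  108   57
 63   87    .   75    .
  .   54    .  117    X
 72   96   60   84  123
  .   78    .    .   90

Row 4 is complete and sums to 435; that is the magic constant.
Column 2: 87 + 54 + 96 + 78 + ? = 435, so (1,2) = 120.
The remaining cell in column 4 is (5,4) = 435 − 384 = 51.
Main diagonal: 81 + 87 + 84 + 90 + ? = 435, so (3,3) = 93.
From anti-diagonal, 435 − (57 + 75 + 93 + 96) gives (5,1) = 114.
Row 1: 81 + 120 + 108 + 57 + ? = 435, so (1,3) = 69.
Row 5 needs 435; the known cells sum to 333, so (5,3) = 102.
Using column 1: 81 + 63 + 72 + 114 + ? → (3,1) = 435 − 330 = 105.
Column 3 needs 435; the known cells sum to 324, so (2,3) = 111.
From row 2, 435 − (63 + 87 + 111 + 75) gives (2,5) = 99.
From row 3, 435 − (105 + 54 + 93 + 117) gives (3,5) = 66.

66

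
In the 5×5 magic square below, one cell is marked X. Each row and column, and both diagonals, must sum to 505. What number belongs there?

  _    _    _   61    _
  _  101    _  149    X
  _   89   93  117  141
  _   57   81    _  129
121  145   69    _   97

Row 3 needs 505; the known cells sum to 440, so (3,1) = 65.
Row 5 needs 505; the known cells sum to 432, so (5,4) = 73.
From column 2, 505 − (101 + 89 + 57 + 145) gives (1,2) = 113.
Using column 4: 61 + 149 + 117 + 73 + ? → (4,4) = 505 − 400 = 105.
Main diagonal must total 505; the given cells sum to 396, so (1,1) = 109.
Anti-diagonal needs 505; the known cells sum to 420, so (1,5) = 85.
Row 1 needs 505; the known cells sum to 368, so (1,3) = 137.
The remaining cell in row 4 is (4,1) = 505 − 372 = 133.
Column 1: 109 + 65 + 133 + 121 + ? = 505, so (2,1) = 77.
Column 3: 137 + 93 + 81 + 69 + ? = 505, so (2,3) = 125.
Column 5 must total 505; the given cells sum to 452, so (2,5) = 53.

53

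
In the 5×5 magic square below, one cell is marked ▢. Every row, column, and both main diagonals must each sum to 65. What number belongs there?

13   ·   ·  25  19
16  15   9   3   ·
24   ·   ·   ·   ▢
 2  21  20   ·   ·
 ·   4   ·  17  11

Using row 2: 16 + 15 + 9 + 3 + ? → (2,5) = 65 − 43 = 22.
From column 1, 65 − (13 + 16 + 24 + 2) gives (5,1) = 10.
Using anti-diagonal: 19 + 3 + 21 + 10 + ? → (3,3) = 65 − 53 = 12.
The remaining cell in row 5 is (5,3) = 65 − 42 = 23.
Column 3: 9 + 12 + 20 + 23 + ? = 65, so (1,3) = 1.
Main diagonal needs 65; the known cells sum to 51, so (4,4) = 14.
Row 1: 13 + 1 + 25 + 19 + ? = 65, so (1,2) = 7.
Using row 4: 2 + 21 + 20 + 14 + ? → (4,5) = 65 − 57 = 8.
Column 2 must total 65; the given cells sum to 47, so (3,2) = 18.
The remaining cell in column 4 is (3,4) = 65 − 59 = 6.
From column 5, 65 − (19 + 22 + 8 + 11) gives (3,5) = 5.

5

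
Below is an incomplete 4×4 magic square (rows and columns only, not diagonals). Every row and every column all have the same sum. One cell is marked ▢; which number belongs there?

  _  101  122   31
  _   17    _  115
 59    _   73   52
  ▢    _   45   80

87

Column 4 is complete and sums to 278; that is the magic constant.
Row 1 must total 278; the given cells sum to 254, so (1,1) = 24.
From row 3, 278 − (59 + 73 + 52) gives (3,2) = 94.
Column 2 needs 278; the known cells sum to 212, so (4,2) = 66.
Column 3: 122 + 73 + 45 + ? = 278, so (2,3) = 38.
Row 2 needs 278; the known cells sum to 170, so (2,1) = 108.
Row 4 needs 278; the known cells sum to 191, so (4,1) = 87.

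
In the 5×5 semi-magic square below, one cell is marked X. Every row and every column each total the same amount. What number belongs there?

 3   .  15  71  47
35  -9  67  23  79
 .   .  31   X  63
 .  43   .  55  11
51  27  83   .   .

Row 2 is complete and sums to 195; that is the magic constant.
Row 1: 3 + 15 + 71 + 47 + ? = 195, so (1,2) = 59.
Using column 2: 59 + (-9) + 43 + 27 + ? → (3,2) = 195 − 120 = 75.
Using column 3: 15 + 67 + 31 + 83 + ? → (4,3) = 195 − 196 = -1.
The remaining cell in column 5 is (5,5) = 195 − 200 = -5.
From row 4, 195 − (43 + (-1) + 55 + 11) gives (4,1) = 87.
The remaining cell in row 5 is (5,4) = 195 − 156 = 39.
Column 1: 3 + 35 + 87 + 51 + ? = 195, so (3,1) = 19.
Column 4 needs 195; the known cells sum to 188, so (3,4) = 7.

7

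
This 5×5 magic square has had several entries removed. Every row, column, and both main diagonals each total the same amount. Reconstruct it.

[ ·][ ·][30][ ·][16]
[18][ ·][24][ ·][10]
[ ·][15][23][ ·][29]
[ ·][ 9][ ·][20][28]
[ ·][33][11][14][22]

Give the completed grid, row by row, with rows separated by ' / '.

Column 5 is already complete: 16 + 10 + 29 + 28 + 22 = 105, so that is the magic constant.
Row 5 must total 105; the given cells sum to 80, so (5,1) = 25.
Using column 3: 30 + 24 + 23 + 11 + ? → (4,3) = 105 − 88 = 17.
Anti-diagonal: 16 + 23 + 9 + 25 + ? = 105, so (2,4) = 32.
Row 2 must total 105; the given cells sum to 84, so (2,2) = 21.
The remaining cell in row 4 is (4,1) = 105 − 74 = 31.
Column 2 must total 105; the given cells sum to 78, so (1,2) = 27.
From main diagonal, 105 − (21 + 23 + 20 + 22) gives (1,1) = 19.
Using row 1: 19 + 27 + 30 + 16 + ? → (1,4) = 105 − 92 = 13.
The remaining cell in column 1 is (3,1) = 105 − 93 = 12.
Column 4 needs 105; the known cells sum to 79, so (3,4) = 26.

19 27 30 13 16 / 18 21 24 32 10 / 12 15 23 26 29 / 31 9 17 20 28 / 25 33 11 14 22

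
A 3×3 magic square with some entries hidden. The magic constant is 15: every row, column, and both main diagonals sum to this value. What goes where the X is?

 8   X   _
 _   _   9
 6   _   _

The remaining cell in column 1 is (2,1) = 15 − 14 = 1.
Row 2 must total 15; the given cells sum to 10, so (2,2) = 5.
From main diagonal, 15 − (8 + 5) gives (3,3) = 2.
The remaining cell in anti-diagonal is (1,3) = 15 − 11 = 4.
Row 1: 8 + 4 + ? = 15, so (1,2) = 3.

3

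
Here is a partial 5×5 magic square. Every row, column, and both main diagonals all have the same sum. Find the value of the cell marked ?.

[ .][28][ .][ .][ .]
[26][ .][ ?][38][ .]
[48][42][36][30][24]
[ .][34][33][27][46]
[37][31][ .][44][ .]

Row 3 is complete and sums to 180; that is the magic constant.
Row 4 must total 180; the given cells sum to 140, so (4,1) = 40.
Column 1 needs 180; the known cells sum to 151, so (1,1) = 29.
Column 2 must total 180; the given cells sum to 135, so (2,2) = 45.
The remaining cell in column 4 is (1,4) = 180 − 139 = 41.
Main diagonal: 29 + 45 + 36 + 27 + ? = 180, so (5,5) = 43.
Anti-diagonal must total 180; the given cells sum to 145, so (1,5) = 35.
From row 1, 180 − (29 + 28 + 41 + 35) gives (1,3) = 47.
Row 5 needs 180; the known cells sum to 155, so (5,3) = 25.
Column 3 needs 180; the known cells sum to 141, so (2,3) = 39.

39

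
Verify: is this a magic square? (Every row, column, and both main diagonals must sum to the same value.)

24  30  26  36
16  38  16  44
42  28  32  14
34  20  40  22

Row 1: 24 + 30 + 26 + 36 = 116.
Row 2: 16 + 38 + 16 + 44 = 114.
Row 3: 42 + 28 + 32 + 14 = 116.
Row 4: 34 + 20 + 40 + 22 = 116.
Column 1: 24 + 16 + 42 + 34 = 116.
Column 2: 30 + 38 + 28 + 20 = 116.
Column 3: 26 + 16 + 32 + 40 = 114.
Column 4: 36 + 44 + 14 + 22 = 116.
Main diagonal: 24 + 38 + 32 + 22 = 116.
Anti-diagonal: 36 + 16 + 28 + 34 = 114.

No — column 3 sums to 114 but row 3 sums to 116.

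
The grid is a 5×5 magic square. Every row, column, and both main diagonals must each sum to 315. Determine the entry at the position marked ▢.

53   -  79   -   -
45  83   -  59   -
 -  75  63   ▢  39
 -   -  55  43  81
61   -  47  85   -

Column 3: 79 + 63 + 55 + 47 + ? = 315, so (2,3) = 71.
Using main diagonal: 53 + 83 + 63 + 43 + ? → (5,5) = 315 − 242 = 73.
Row 2 must total 315; the given cells sum to 258, so (2,5) = 57.
Row 5 needs 315; the known cells sum to 266, so (5,2) = 49.
The remaining cell in column 5 is (1,5) = 315 − 250 = 65.
Anti-diagonal must total 315; the given cells sum to 248, so (4,2) = 67.
Row 4: 67 + 55 + 43 + 81 + ? = 315, so (4,1) = 69.
Using column 1: 53 + 45 + 69 + 61 + ? → (3,1) = 315 − 228 = 87.
Column 2: 83 + 75 + 67 + 49 + ? = 315, so (1,2) = 41.
Row 1 needs 315; the known cells sum to 238, so (1,4) = 77.
Row 3 needs 315; the known cells sum to 264, so (3,4) = 51.

51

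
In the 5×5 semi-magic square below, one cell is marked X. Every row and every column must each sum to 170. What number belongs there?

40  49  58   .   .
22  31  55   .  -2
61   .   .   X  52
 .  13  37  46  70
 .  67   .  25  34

28

The remaining cell in row 2 is (2,4) = 170 − 106 = 64.
The remaining cell in row 4 is (4,1) = 170 − 166 = 4.
From column 1, 170 − (40 + 22 + 61 + 4) gives (5,1) = 43.
From column 2, 170 − (49 + 31 + 13 + 67) gives (3,2) = 10.
Using column 5: -2 + 52 + 70 + 34 + ? → (1,5) = 170 − 154 = 16.
The remaining cell in row 1 is (1,4) = 170 − 163 = 7.
Row 5 needs 170; the known cells sum to 169, so (5,3) = 1.
Column 3 needs 170; the known cells sum to 151, so (3,3) = 19.
From column 4, 170 − (7 + 64 + 46 + 25) gives (3,4) = 28.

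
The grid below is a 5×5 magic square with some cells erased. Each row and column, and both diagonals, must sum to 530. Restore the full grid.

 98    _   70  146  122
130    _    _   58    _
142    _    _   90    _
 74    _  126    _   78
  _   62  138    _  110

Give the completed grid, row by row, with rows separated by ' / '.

98 94 70 146 122 / 130 106 82 58 154 / 142 118 114 90 66 / 74 150 126 102 78 / 86 62 138 134 110

Row 1 must total 530; the given cells sum to 436, so (1,2) = 94.
Using column 1: 98 + 130 + 142 + 74 + ? → (5,1) = 530 − 444 = 86.
Using row 5: 86 + 62 + 138 + 110 + ? → (5,4) = 530 − 396 = 134.
From column 4, 530 − (146 + 58 + 90 + 134) gives (4,4) = 102.
Using row 4: 74 + 126 + 102 + 78 + ? → (4,2) = 530 − 380 = 150.
The remaining cell in anti-diagonal is (3,3) = 530 − 416 = 114.
Column 3: 70 + 114 + 126 + 138 + ? = 530, so (2,3) = 82.
Using main diagonal: 98 + 114 + 102 + 110 + ? → (2,2) = 530 − 424 = 106.
From row 2, 530 − (130 + 106 + 82 + 58) gives (2,5) = 154.
Column 2 needs 530; the known cells sum to 412, so (3,2) = 118.
The remaining cell in column 5 is (3,5) = 530 − 464 = 66.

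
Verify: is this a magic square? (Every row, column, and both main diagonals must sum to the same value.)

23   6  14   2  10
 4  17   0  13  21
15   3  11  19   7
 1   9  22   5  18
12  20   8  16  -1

Yes

Row 1: 23 + 6 + 14 + 2 + 10 = 55.
Row 2: 4 + 17 + 0 + 13 + 21 = 55.
Row 3: 15 + 3 + 11 + 19 + 7 = 55.
Row 4: 1 + 9 + 22 + 5 + 18 = 55.
Row 5: 12 + 20 + 8 + 16 + (-1) = 55.
Column 1: 23 + 4 + 15 + 1 + 12 = 55.
Column 2: 6 + 17 + 3 + 9 + 20 = 55.
Column 3: 14 + 0 + 11 + 22 + 8 = 55.
Column 4: 2 + 13 + 19 + 5 + 16 = 55.
Column 5: 10 + 21 + 7 + 18 + (-1) = 55.
Main diagonal: 23 + 17 + 11 + 5 + (-1) = 55.
Anti-diagonal: 10 + 13 + 11 + 9 + 12 = 55.
All lines sum to 55.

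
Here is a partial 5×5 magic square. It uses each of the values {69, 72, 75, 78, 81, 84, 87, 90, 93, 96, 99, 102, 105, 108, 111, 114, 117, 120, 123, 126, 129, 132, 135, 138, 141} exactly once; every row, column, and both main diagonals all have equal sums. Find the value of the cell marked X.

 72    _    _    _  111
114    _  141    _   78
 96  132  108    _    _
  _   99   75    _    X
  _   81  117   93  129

87

The 25 entries sum to 2625, so each line sums to 2625/5 = 525.
Row 5 needs 525; the known cells sum to 420, so (5,1) = 105.
The remaining cell in column 1 is (4,1) = 525 − 387 = 138.
Column 3 must total 525; the given cells sum to 441, so (1,3) = 84.
From anti-diagonal, 525 − (111 + 108 + 99 + 105) gives (2,4) = 102.
Row 2: 114 + 141 + 102 + 78 + ? = 525, so (2,2) = 90.
Using column 2: 90 + 132 + 99 + 81 + ? → (1,2) = 525 − 402 = 123.
From main diagonal, 525 − (72 + 90 + 108 + 129) gives (4,4) = 126.
From row 1, 525 − (72 + 123 + 84 + 111) gives (1,4) = 135.
Using row 4: 138 + 99 + 75 + 126 + ? → (4,5) = 525 − 438 = 87.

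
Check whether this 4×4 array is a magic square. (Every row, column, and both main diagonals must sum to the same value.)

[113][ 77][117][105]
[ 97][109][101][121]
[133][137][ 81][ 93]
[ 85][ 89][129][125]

Row 1: 113 + 77 + 117 + 105 = 412.
Row 2: 97 + 109 + 101 + 121 = 428.
Row 3: 133 + 137 + 81 + 93 = 444.
Row 4: 85 + 89 + 129 + 125 = 428.
Column 1: 113 + 97 + 133 + 85 = 428.
Column 2: 77 + 109 + 137 + 89 = 412.
Column 3: 117 + 101 + 81 + 129 = 428.
Column 4: 105 + 121 + 93 + 125 = 444.
Main diagonal: 113 + 109 + 81 + 125 = 428.
Anti-diagonal: 105 + 101 + 137 + 85 = 428.

No — row 2 sums to 428 but row 1 sums to 412.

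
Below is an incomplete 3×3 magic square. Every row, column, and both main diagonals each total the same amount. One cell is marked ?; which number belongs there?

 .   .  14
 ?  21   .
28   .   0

Anti-diagonal is complete and sums to 63; that is the magic constant.
Using row 3: 28 + 0 + ? → (3,2) = 63 − 28 = 35.
From column 2, 63 − (21 + 35) gives (1,2) = 7.
The remaining cell in column 3 is (2,3) = 63 − 14 = 49.
The remaining cell in main diagonal is (1,1) = 63 − 21 = 42.
Using row 2: 21 + 49 + ? → (2,1) = 63 − 70 = -7.

-7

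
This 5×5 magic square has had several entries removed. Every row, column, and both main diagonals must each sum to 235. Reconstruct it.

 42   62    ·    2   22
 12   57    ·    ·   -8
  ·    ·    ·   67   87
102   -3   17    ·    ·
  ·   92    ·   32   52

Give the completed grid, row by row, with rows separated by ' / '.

Row 1 needs 235; the known cells sum to 128, so (1,3) = 107.
From column 2, 235 − (62 + 57 + (-3) + 92) gives (3,2) = 27.
Column 5: 22 + (-8) + 87 + 52 + ? = 235, so (4,5) = 82.
Row 4: 102 + (-3) + 17 + 82 + ? = 235, so (4,4) = 37.
Column 4 must total 235; the given cells sum to 138, so (2,4) = 97.
Using main diagonal: 42 + 57 + 37 + 52 + ? → (3,3) = 235 − 188 = 47.
The remaining cell in anti-diagonal is (5,1) = 235 − 163 = 72.
Using row 2: 12 + 57 + 97 + (-8) + ? → (2,3) = 235 − 158 = 77.
Row 3: 27 + 47 + 67 + 87 + ? = 235, so (3,1) = 7.
Row 5 needs 235; the known cells sum to 248, so (5,3) = -13.

42 62 107 2 22 / 12 57 77 97 -8 / 7 27 47 67 87 / 102 -3 17 37 82 / 72 92 -13 32 52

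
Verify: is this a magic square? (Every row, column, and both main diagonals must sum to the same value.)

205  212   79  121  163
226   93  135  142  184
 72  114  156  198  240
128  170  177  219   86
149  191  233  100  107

Row 1: 205 + 212 + 79 + 121 + 163 = 780.
Row 2: 226 + 93 + 135 + 142 + 184 = 780.
Row 3: 72 + 114 + 156 + 198 + 240 = 780.
Row 4: 128 + 170 + 177 + 219 + 86 = 780.
Row 5: 149 + 191 + 233 + 100 + 107 = 780.
Column 1: 205 + 226 + 72 + 128 + 149 = 780.
Column 2: 212 + 93 + 114 + 170 + 191 = 780.
Column 3: 79 + 135 + 156 + 177 + 233 = 780.
Column 4: 121 + 142 + 198 + 219 + 100 = 780.
Column 5: 163 + 184 + 240 + 86 + 107 = 780.
Main diagonal: 205 + 93 + 156 + 219 + 107 = 780.
Anti-diagonal: 163 + 142 + 156 + 170 + 149 = 780.
All lines sum to 780.

Yes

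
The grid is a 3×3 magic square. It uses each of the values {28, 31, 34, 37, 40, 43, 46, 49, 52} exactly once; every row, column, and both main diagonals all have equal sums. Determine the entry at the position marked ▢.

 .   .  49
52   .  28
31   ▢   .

The 9 entries sum to 360, so each line sums to 360/3 = 120.
The remaining cell in row 2 is (2,2) = 120 − 80 = 40.
The remaining cell in column 1 is (1,1) = 120 − 83 = 37.
Column 3 needs 120; the known cells sum to 77, so (3,3) = 43.
Row 1: 37 + 49 + ? = 120, so (1,2) = 34.
Row 3 needs 120; the known cells sum to 74, so (3,2) = 46.

46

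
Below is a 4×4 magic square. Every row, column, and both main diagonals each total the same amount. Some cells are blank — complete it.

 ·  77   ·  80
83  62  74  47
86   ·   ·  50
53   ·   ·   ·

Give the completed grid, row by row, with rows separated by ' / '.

44 77 65 80 / 83 62 74 47 / 86 59 71 50 / 53 68 56 89

Row 2 is already complete: 83 + 62 + 74 + 47 = 266, so that is the magic constant.
The remaining cell in column 1 is (1,1) = 266 − 222 = 44.
Using column 4: 80 + 47 + 50 + ? → (4,4) = 266 − 177 = 89.
From main diagonal, 266 − (44 + 62 + 89) gives (3,3) = 71.
Anti-diagonal needs 266; the known cells sum to 207, so (3,2) = 59.
The remaining cell in row 1 is (1,3) = 266 − 201 = 65.
The remaining cell in column 2 is (4,2) = 266 − 198 = 68.
Column 3 must total 266; the given cells sum to 210, so (4,3) = 56.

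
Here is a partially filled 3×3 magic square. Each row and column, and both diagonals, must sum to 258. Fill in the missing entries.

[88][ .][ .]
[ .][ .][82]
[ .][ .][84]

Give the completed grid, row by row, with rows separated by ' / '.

Using column 3: 82 + 84 + ? → (1,3) = 258 − 166 = 92.
Main diagonal must total 258; the given cells sum to 172, so (2,2) = 86.
Anti-diagonal must total 258; the given cells sum to 178, so (3,1) = 80.
Row 1 must total 258; the given cells sum to 180, so (1,2) = 78.
Row 2 must total 258; the given cells sum to 168, so (2,1) = 90.
The remaining cell in row 3 is (3,2) = 258 − 164 = 94.

88 78 92 / 90 86 82 / 80 94 84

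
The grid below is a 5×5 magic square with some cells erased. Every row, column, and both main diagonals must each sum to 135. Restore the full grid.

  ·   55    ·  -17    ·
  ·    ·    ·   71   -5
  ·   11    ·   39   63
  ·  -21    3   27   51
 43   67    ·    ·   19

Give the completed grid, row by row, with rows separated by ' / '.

Row 4 needs 135; the known cells sum to 60, so (4,1) = 75.
Column 2: 55 + 11 + (-21) + 67 + ? = 135, so (2,2) = 23.
From column 4, 135 − (-17 + 71 + 39 + 27) gives (5,4) = 15.
The remaining cell in column 5 is (1,5) = 135 − 128 = 7.
From anti-diagonal, 135 − (7 + 71 + (-21) + 43) gives (3,3) = 35.
Row 3 needs 135; the known cells sum to 148, so (3,1) = -13.
Row 5 must total 135; the given cells sum to 144, so (5,3) = -9.
Main diagonal must total 135; the given cells sum to 104, so (1,1) = 31.
Using row 1: 31 + 55 + (-17) + 7 + ? → (1,3) = 135 − 76 = 59.
Column 1 must total 135; the given cells sum to 136, so (2,1) = -1.
Column 3: 59 + 35 + 3 + (-9) + ? = 135, so (2,3) = 47.

31 55 59 -17 7 / -1 23 47 71 -5 / -13 11 35 39 63 / 75 -21 3 27 51 / 43 67 -9 15 19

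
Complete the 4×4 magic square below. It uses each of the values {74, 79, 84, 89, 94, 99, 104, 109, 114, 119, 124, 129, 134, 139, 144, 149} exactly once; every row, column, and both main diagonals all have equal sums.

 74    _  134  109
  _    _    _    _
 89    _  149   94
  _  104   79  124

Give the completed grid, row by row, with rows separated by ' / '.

74 129 134 109 / 144 99 84 119 / 89 114 149 94 / 139 104 79 124

The 16 entries sum to 1784, so each line sums to 1784/4 = 446.
Row 1 needs 446; the known cells sum to 317, so (1,2) = 129.
Row 3: 89 + 149 + 94 + ? = 446, so (3,2) = 114.
From row 4, 446 − (104 + 79 + 124) gives (4,1) = 139.
Column 1 must total 446; the given cells sum to 302, so (2,1) = 144.
Column 2: 129 + 114 + 104 + ? = 446, so (2,2) = 99.
Column 3 needs 446; the known cells sum to 362, so (2,3) = 84.
Using column 4: 109 + 94 + 124 + ? → (2,4) = 446 − 327 = 119.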